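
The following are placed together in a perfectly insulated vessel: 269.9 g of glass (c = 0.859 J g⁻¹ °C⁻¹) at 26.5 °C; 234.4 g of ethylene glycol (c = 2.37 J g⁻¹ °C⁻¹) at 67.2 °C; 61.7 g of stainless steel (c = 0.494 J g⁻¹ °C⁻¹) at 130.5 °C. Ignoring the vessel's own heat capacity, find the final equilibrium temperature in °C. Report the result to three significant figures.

Σ mᵢcᵢ(T − Tᵢ) = 0  ⇒  T = Σ mᵢcᵢTᵢ / Σ mᵢcᵢ
Σ mᵢcᵢ = 269.9×0.859 + 234.4×2.37 + 61.7×0.494 = 817.8519
Σ mᵢcᵢTᵢ = 231.8441×26.5 + 555.528×67.2 + 30.4798×130.5 = 47453
T = 47453 / 817.8519 = 58.02 °C

T_f = 58.0 °C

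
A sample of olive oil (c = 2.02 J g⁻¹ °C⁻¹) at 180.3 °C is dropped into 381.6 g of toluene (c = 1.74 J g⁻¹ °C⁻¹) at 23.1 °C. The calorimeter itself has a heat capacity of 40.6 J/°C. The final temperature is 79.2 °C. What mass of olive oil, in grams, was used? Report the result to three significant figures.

q_gained = (381.6 × 1.74 + 40.6) × (79.2 − 23.1) = 39530 J
q_lost = m × 2.02 × (180.3 − 79.2) = 204.222 m
m = 39530 / 204.222 = 194 g

m = 194 g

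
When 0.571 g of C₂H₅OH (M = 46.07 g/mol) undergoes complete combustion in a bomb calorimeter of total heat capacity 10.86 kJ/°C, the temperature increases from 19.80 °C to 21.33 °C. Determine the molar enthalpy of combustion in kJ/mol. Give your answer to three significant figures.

ΔT = 21.33 − 19.80 = 1.53 °C
q_cal = C_cal × ΔT = 10.86 × 1.53 = 16.6158 kJ
n = 0.571 / 46.07 = 0.01239 mol
q_rxn = −q_cal = -16.6158 kJ
ΔH = -16.6158 / 0.01239 = -1341 kJ/mol

ΔH = -1340 kJ/mol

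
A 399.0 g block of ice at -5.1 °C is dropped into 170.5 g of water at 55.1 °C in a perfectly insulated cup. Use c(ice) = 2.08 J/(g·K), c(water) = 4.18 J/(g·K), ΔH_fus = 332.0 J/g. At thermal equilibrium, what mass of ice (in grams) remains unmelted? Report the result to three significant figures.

m_ice remaining = 293 g

Heat to warm all ice to 0 °C: 399.0×2.08×5.1 = 4232.59 J
Heat released by water cooling to 0 °C: 170.5×4.18×55.1 = 39269.2 J
39269.2 J < 4232.59 + 399.0×332.0 = 136700.59 J, so not all ice melts; final T = 0 °C.
Heat left for melting: 39269.2 − 4232.59 = 35036.61 J
Mass melted = 35036.61 / 332.0 = 105.53 g
Ice remaining = 399.0 − 105.53 = 293.47 g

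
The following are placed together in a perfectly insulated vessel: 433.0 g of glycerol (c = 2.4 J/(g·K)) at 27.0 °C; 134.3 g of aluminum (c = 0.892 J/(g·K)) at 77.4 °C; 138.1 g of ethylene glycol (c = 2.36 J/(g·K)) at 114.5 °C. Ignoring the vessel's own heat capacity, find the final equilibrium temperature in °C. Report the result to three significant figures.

T_f = 50.3 °C

Σ mᵢcᵢ(T − Tᵢ) = 0  ⇒  T = Σ mᵢcᵢTᵢ / Σ mᵢcᵢ
Σ mᵢcᵢ = 433.0×2.4 + 134.3×0.892 + 138.1×2.36 = 1484.9116
Σ mᵢcᵢTᵢ = 1039.2×27.0 + 119.7956×77.4 + 325.916×114.5 = 74648
T = 74648 / 1484.9116 = 50.27 °C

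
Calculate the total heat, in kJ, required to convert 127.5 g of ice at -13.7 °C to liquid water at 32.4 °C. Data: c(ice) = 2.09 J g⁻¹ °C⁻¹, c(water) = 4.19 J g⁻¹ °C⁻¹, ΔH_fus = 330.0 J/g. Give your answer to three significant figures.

q = 63.0 kJ

q1 (heat ice -13.7→0.0 °C): 127.5 × 2.09 × 13.7 = 3651 J
q2 (melt at 0 °C): 127.5 × 330.0 = 42075 J
q3 (heat water 0.0→32.4 °C): 127.5 × 4.19 × 32.4 = 17309 J
Total: 3651 + 42075 + 17309 = 63035 J = 63.0 kJ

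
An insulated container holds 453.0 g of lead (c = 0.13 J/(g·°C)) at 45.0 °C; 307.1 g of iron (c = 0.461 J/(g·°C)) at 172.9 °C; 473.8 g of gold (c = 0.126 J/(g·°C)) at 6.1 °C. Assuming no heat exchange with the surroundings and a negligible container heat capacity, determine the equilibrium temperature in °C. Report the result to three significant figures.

T_f = 106 °C

Σ mᵢcᵢ(T − Tᵢ) = 0  ⇒  T = Σ mᵢcᵢTᵢ / Σ mᵢcᵢ
Σ mᵢcᵢ = 453.0×0.13 + 307.1×0.461 + 473.8×0.126 = 260.1619
Σ mᵢcᵢTᵢ = 58.89×45.0 + 141.5731×172.9 + 59.6988×6.1 = 27492
T = 27492 / 260.1619 = 105.7 °C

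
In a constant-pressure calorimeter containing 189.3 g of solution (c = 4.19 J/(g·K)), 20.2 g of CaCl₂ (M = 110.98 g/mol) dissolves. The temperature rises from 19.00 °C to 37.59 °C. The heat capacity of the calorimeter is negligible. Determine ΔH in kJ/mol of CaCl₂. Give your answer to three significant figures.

|ΔT| = |37.59 − 19.00| = 18.59 °C
|q_surr| = (189.3 × 4.19) × 18.59 = 793.167 × 18.59 = 14740 J
n(CaCl₂) = 20.2 / 110.98 = 0.1820 mol
Temperature rose, so q_rxn = −|q_surr| = -14.74 kJ
ΔH = q_rxn / n = -80.99 kJ/mol

ΔH = -81.0 kJ/mol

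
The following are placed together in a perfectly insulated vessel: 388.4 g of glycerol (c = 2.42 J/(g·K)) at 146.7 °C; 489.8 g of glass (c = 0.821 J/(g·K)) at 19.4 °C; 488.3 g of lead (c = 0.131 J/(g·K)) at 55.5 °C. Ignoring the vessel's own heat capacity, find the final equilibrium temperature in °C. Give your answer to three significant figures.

Σ mᵢcᵢ(T − Tᵢ) = 0  ⇒  T = Σ mᵢcᵢTᵢ / Σ mᵢcᵢ
Σ mᵢcᵢ = 388.4×2.42 + 489.8×0.821 + 488.3×0.131 = 1406.0211
Σ mᵢcᵢTᵢ = 939.928×146.7 + 402.1258×19.4 + 63.9673×55.5 = 149240
T = 149240 / 1406.0211 = 106.1 °C

T_f = 106 °C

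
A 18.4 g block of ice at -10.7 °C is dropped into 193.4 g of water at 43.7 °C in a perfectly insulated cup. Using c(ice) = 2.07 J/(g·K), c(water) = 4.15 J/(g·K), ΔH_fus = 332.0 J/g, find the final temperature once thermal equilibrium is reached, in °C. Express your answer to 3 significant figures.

Heat to bring ice to 0 °C and melt it: q₁ = 18.4×2.07×10.7 + 18.4×332.0 = 6516.3 J
Heat the water can supply cooling to 0 °C: 193.4×4.15×43.7 = 35074.1 J > q₁, so all ice melts.
Energy balance: 193.4×4.15×(43.7 − T) = 6516.3 + 18.4×4.15×(T − 0)
802.61(43.7 − T) = 6516.3 + 76.36 T
35074.1 − 6516.3 = 878.97 T
T = 28557.8 / 878.97 = 32.49 °C

T_f = 32.5 °C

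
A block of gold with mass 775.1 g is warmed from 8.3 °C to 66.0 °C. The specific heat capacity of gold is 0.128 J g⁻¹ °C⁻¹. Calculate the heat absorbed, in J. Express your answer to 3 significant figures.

q = 5720 J

q = m c ΔT = 775.1 × 0.128 × (66.0 − 8.3)
q = 775.1 × 0.128 × 57.7 = 5724.6 J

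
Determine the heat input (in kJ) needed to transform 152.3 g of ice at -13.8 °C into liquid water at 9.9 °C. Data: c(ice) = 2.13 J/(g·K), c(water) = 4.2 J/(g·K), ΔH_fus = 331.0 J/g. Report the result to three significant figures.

q = 61.2 kJ

q1 (heat ice -13.8→0.0 °C): 152.3 × 2.13 × 13.8 = 4477 J
q2 (melt at 0 °C): 152.3 × 331.0 = 50411 J
q3 (heat water 0.0→9.9 °C): 152.3 × 4.2 × 9.9 = 6333 J
Total: 4477 + 50411 + 6333 = 61221 J = 61.2 kJ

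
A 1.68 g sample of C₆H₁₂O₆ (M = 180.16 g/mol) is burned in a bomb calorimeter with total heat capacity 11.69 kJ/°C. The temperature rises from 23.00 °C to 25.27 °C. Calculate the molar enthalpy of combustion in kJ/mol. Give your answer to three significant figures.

ΔH = -2850 kJ/mol

ΔT = 25.27 − 23.00 = 2.27 °C
q_cal = C_cal × ΔT = 11.69 × 2.27 = 26.5363 kJ
n = 1.68 / 180.16 = 0.009325 mol
q_rxn = −q_cal = -26.5363 kJ
ΔH = -26.5363 / 0.009325 = -2846 kJ/mol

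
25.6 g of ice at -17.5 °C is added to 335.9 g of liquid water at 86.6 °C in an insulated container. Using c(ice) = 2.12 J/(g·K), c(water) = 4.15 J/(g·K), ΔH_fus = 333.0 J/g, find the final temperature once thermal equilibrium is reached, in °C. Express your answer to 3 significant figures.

Heat to bring ice to 0 °C and melt it: q₁ = 25.6×2.12×17.5 + 25.6×333.0 = 9474.6 J
Heat the water can supply cooling to 0 °C: 335.9×4.15×86.6 = 120719 J > q₁, so all ice melts.
Energy balance: 335.9×4.15×(86.6 − T) = 9474.6 + 25.6×4.15×(T − 0)
1393.985(86.6 − T) = 9474.6 + 106.24 T
120719 − 9474.6 = 1500.225 T
T = 111244.4 / 1500.225 = 74.15 °C

T_f = 74.2 °C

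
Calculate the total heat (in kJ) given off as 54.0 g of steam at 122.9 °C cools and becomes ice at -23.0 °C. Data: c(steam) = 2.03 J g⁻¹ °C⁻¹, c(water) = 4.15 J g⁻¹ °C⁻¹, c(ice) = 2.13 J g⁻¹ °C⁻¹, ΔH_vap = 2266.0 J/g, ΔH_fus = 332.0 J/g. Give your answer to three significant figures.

q = 168 kJ

q1 (cool steam 122.9→100 °C): 54.0 × 2.03 × 22.9 = 2510 J
q2 (condense at 100 °C): 54.0 × 2266.0 = 122364 J
q3 (cool water 100→0 °C): 54.0 × 4.15 × 100.0 = 22410 J
q4 (freeze at 0 °C): 54.0 × 332.0 = 17928 J
q5 (cool ice 0→-23.0 °C): 54.0 × 2.13 × 23.0 = 2645 J
Total: 2510 + 122364 + 22410 + 17928 + 2645 = 167857 J = 168 kJ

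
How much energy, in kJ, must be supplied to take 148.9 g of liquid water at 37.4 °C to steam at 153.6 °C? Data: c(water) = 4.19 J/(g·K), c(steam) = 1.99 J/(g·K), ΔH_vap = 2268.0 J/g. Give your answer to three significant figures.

q1 (heat water 37.4→100.0 °C): 148.9 × 4.19 × 62.6 = 39056 J
q2 (vaporize at 100 °C): 148.9 × 2268.0 = 337705 J
q3 (heat steam 100.0→153.6 °C): 148.9 × 1.99 × 53.6 = 15882 J
Total: 39056 + 337705 + 15882 = 392643 J = 393 kJ

q = 393 kJ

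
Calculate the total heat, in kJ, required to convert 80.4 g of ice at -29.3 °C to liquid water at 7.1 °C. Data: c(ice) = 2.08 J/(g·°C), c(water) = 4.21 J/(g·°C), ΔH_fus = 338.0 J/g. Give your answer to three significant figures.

q1 (heat ice -29.3→0.0 °C): 80.4 × 2.08 × 29.3 = 4900 J
q2 (melt at 0 °C): 80.4 × 338.0 = 27175 J
q3 (heat water 0.0→7.1 °C): 80.4 × 4.21 × 7.1 = 2403 J
Total: 4900 + 27175 + 2403 = 34478 J = 34.5 kJ

q = 34.5 kJ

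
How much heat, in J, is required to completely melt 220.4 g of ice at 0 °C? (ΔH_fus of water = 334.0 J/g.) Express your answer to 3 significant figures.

q = 73600 J

q = m × ΔH_fus = 220.4 × 334.0 = 73610 J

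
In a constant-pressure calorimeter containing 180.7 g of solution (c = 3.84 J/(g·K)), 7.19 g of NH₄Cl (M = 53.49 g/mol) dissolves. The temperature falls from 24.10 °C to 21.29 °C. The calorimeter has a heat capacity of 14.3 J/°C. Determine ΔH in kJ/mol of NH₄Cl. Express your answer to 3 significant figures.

ΔH = 14.8 kJ/mol

|ΔT| = |21.29 − 24.10| = 2.81 °C
|q_surr| = (180.7 × 3.84 + 14.3) × 2.81 = 708.188 × 2.81 = 1990 J
n(NH₄Cl) = 7.19 / 53.49 = 0.1344 mol
Temperature fell, so q_rxn = +|q_surr| = 1.990 kJ
ΔH = q_rxn / n = 14.81 kJ/mol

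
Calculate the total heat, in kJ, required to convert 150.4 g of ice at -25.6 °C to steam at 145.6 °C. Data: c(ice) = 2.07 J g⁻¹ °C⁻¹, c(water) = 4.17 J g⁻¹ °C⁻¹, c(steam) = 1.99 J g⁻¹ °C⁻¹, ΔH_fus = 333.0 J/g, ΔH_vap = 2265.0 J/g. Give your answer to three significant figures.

q1 (heat ice -25.6→0.0 °C): 150.4 × 2.07 × 25.6 = 7970 J
q2 (melt at 0 °C): 150.4 × 333.0 = 50083 J
q3 (heat water 0.0→100.0 °C): 150.4 × 4.17 × 100.0 = 62717 J
q4 (vaporize at 100 °C): 150.4 × 2265.0 = 340656 J
q5 (heat steam 100.0→145.6 °C): 150.4 × 1.99 × 45.6 = 13648 J
Total: 7970 + 50083 + 62717 + 340656 + 13648 = 475074 J = 475 kJ

q = 475 kJ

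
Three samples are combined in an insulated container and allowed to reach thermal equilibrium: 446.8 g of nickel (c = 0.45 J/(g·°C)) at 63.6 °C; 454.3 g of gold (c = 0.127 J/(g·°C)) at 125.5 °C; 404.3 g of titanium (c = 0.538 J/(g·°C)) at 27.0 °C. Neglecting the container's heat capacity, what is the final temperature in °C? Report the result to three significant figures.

T_f = 54.4 °C

Σ mᵢcᵢ(T − Tᵢ) = 0  ⇒  T = Σ mᵢcᵢTᵢ / Σ mᵢcᵢ
Σ mᵢcᵢ = 446.8×0.45 + 454.3×0.127 + 404.3×0.538 = 476.2695
Σ mᵢcᵢTᵢ = 201.06×63.6 + 57.6961×125.5 + 217.5134×27.0 = 25901
T = 25901 / 476.2695 = 54.38 °C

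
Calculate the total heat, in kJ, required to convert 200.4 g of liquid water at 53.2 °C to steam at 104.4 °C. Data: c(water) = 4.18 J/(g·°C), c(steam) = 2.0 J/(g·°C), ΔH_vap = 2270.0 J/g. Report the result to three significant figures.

q = 496 kJ

q1 (heat water 53.2→100.0 °C): 200.4 × 4.18 × 46.8 = 39203 J
q2 (vaporize at 100 °C): 200.4 × 2270.0 = 454908 J
q3 (heat steam 100.0→104.4 °C): 200.4 × 2.0 × 4.4 = 1764 J
Total: 39203 + 454908 + 1764 = 495875 J = 496 kJ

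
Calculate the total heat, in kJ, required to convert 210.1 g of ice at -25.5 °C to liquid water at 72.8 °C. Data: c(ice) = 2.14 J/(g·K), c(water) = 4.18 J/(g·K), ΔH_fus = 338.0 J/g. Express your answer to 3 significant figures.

q1 (heat ice -25.5→0.0 °C): 210.1 × 2.14 × 25.5 = 11465 J
q2 (melt at 0 °C): 210.1 × 338.0 = 71014 J
q3 (heat water 0.0→72.8 °C): 210.1 × 4.18 × 72.8 = 63934 J
Total: 11465 + 71014 + 63934 = 146413 J = 146 kJ

q = 146 kJ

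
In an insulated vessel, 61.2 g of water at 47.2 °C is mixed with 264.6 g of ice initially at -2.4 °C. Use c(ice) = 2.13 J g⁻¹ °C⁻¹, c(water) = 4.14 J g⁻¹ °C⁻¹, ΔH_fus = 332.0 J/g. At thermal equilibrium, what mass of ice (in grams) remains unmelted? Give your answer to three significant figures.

Heat to warm all ice to 0 °C: 264.6×2.13×2.4 = 1352.6 J
Heat released by water cooling to 0 °C: 61.2×4.14×47.2 = 11959 J
11959 J < 1352.6 + 264.6×332.0 = 89199.8 J, so not all ice melts; final T = 0 °C.
Heat left for melting: 11959 − 1352.6 = 10606.4 J
Mass melted = 10606.4 / 332.0 = 31.95 g
Ice remaining = 264.6 − 31.95 = 232.65 g

m_ice remaining = 233 g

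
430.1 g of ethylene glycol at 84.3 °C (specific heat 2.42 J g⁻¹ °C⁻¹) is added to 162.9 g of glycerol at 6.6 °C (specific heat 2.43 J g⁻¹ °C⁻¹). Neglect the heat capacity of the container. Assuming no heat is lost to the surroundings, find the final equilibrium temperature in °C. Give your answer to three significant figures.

Heat lost by ethylene glycol = heat gained by glycerol.
(430.1)(2.42)(84.3 − T) = (162.9)(2.43)(T − 6.6)
1040.842 (84.3 − T) = 395.847 (T − 6.6)
87743 − 1040.842 T = 395.847 T − 2612.6
90355.6 = 1436.689 T
T = 62.89 °C

T_f = 62.9 °C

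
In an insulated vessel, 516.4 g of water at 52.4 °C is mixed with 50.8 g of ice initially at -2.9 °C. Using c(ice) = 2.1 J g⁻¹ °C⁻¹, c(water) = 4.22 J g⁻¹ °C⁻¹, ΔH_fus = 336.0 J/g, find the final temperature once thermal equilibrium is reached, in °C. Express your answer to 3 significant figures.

Heat to bring ice to 0 °C and melt it: q₁ = 50.8×2.1×2.9 + 50.8×336.0 = 17378 J
Heat the water can supply cooling to 0 °C: 516.4×4.22×52.4 = 114190 J > q₁, so all ice melts.
Energy balance: 516.4×4.22×(52.4 − T) = 17378 + 50.8×4.22×(T − 0)
2179.208(52.4 − T) = 17378 + 214.376 T
114190 − 17378 = 2393.584 T
T = 96812 / 2393.584 = 40.446 °C

T_f = 40.4 °C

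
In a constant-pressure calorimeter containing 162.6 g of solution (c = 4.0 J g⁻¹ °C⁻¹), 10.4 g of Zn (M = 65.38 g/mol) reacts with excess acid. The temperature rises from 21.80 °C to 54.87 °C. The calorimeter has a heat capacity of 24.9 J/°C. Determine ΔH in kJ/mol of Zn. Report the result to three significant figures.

ΔH = -140 kJ/mol

|ΔT| = |54.87 − 21.80| = 33.07 °C
|q_surr| = (162.6 × 4.0 + 24.9) × 33.07 = 675.3 × 33.07 = 22330 J
n(Zn) = 10.4 / 65.38 = 0.1591 mol
Temperature rose, so q_rxn = −|q_surr| = -22.33 kJ
ΔH = q_rxn / n = -140.4 kJ/mol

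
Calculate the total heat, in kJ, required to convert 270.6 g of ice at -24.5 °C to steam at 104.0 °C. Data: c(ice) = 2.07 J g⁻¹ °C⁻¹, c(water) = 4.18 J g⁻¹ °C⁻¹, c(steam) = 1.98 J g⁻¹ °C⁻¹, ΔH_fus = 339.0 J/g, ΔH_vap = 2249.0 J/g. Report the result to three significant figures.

q1 (heat ice -24.5→0.0 °C): 270.6 × 2.07 × 24.5 = 13723 J
q2 (melt at 0 °C): 270.6 × 339.0 = 91733 J
q3 (heat water 0.0→100.0 °C): 270.6 × 4.18 × 100.0 = 113111 J
q4 (vaporize at 100 °C): 270.6 × 2249.0 = 608579 J
q5 (heat steam 100.0→104.0 °C): 270.6 × 1.98 × 4.0 = 2143 J
Total: 13723 + 91733 + 113111 + 608579 + 2143 = 829289 J = 829 kJ

q = 829 kJ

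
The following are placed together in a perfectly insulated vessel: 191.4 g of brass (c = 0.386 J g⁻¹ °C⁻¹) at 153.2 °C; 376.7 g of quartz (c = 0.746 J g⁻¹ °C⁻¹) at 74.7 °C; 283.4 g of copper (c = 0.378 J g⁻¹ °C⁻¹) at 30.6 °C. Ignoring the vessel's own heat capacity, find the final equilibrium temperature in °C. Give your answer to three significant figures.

Σ mᵢcᵢ(T − Tᵢ) = 0  ⇒  T = Σ mᵢcᵢTᵢ / Σ mᵢcᵢ
Σ mᵢcᵢ = 191.4×0.386 + 376.7×0.746 + 283.4×0.378 = 462.0238
Σ mᵢcᵢTᵢ = 73.8804×153.2 + 281.0182×74.7 + 107.1252×30.6 = 35589
T = 35589 / 462.0238 = 77.03 °C

T_f = 77.0 °C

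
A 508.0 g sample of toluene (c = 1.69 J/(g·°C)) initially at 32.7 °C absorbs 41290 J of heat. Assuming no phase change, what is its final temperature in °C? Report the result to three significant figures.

ΔT = q / (m c) = 41290 / (508.0 × 1.69) = 48.09 °C
T_f = 32.7 + 48.09 = 80.79 °C

T_f = 80.8 °C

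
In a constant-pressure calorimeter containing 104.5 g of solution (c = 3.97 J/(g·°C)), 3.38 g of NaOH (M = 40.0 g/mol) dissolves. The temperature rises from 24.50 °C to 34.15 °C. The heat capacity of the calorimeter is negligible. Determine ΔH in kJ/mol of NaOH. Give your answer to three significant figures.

ΔH = -47.4 kJ/mol

|ΔT| = |34.15 − 24.50| = 9.65 °C
|q_surr| = (104.5 × 3.97) × 9.65 = 414.865 × 9.65 = 4003 J
n(NaOH) = 3.38 / 40.0 = 0.08450 mol
Temperature rose, so q_rxn = −|q_surr| = -4.003 kJ
ΔH = q_rxn / n = -47.37 kJ/mol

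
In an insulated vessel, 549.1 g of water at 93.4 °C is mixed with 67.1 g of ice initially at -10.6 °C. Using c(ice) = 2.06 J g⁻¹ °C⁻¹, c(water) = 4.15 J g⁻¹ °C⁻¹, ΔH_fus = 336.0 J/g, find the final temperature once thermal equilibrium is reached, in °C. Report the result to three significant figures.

T_f = 73.8 °C

Heat to bring ice to 0 °C and melt it: q₁ = 67.1×2.06×10.6 + 67.1×336.0 = 24011 J
Heat the water can supply cooling to 0 °C: 549.1×4.15×93.4 = 212837 J > q₁, so all ice melts.
Energy balance: 549.1×4.15×(93.4 − T) = 24011 + 67.1×4.15×(T − 0)
2278.765(93.4 − T) = 24011 + 278.465 T
212837 − 24011 = 2557.230 T
T = 188826 / 2557.230 = 73.84 °C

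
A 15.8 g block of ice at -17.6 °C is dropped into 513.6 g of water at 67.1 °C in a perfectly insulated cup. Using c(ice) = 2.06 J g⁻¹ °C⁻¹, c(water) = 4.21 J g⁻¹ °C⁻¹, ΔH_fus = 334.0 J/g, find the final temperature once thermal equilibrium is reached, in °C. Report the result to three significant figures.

Heat to bring ice to 0 °C and melt it: q₁ = 15.8×2.06×17.6 + 15.8×334.0 = 5850.0 J
Heat the water can supply cooling to 0 °C: 513.6×4.21×67.1 = 145087 J > q₁, so all ice melts.
Energy balance: 513.6×4.21×(67.1 − T) = 5850.0 + 15.8×4.21×(T − 0)
2162.256(67.1 − T) = 5850.0 + 66.518 T
145087 − 5850.0 = 2228.774 T
T = 139237.0 / 2228.774 = 62.47 °C

T_f = 62.5 °C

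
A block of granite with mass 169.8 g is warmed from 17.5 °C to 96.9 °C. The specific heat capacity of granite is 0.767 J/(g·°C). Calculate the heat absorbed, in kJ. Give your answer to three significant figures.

q = 10.3 kJ

q = m c ΔT = 169.8 × 0.767 × (96.9 − 17.5)
q = 169.8 × 0.767 × 79.4 = 10340 J = 10.3 kJ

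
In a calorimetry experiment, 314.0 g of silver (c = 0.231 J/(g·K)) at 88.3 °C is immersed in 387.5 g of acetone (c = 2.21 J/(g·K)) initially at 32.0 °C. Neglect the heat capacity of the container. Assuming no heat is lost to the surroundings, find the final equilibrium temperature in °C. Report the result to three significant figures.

Heat lost by silver = heat gained by acetone.
(314.0)(0.231)(88.3 − T) = (387.5)(2.21)(T − 32.0)
72.534 (88.3 − T) = 856.375 (T − 32.0)
6404.8 − 72.534 T = 856.375 T − 27404
33808.8 = 928.909 T
T = 36.40 °C

T_f = 36.4 °C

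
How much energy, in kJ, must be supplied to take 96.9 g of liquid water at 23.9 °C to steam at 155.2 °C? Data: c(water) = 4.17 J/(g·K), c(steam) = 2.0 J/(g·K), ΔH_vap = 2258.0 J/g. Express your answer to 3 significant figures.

q1 (heat water 23.9→100.0 °C): 96.9 × 4.17 × 76.1 = 30750 J
q2 (vaporize at 100 °C): 96.9 × 2258.0 = 218800 J
q3 (heat steam 100.0→155.2 °C): 96.9 × 2.0 × 55.2 = 10698 J
Total: 30750 + 218800 + 10698 = 260248 J = 260 kJ

q = 260 kJ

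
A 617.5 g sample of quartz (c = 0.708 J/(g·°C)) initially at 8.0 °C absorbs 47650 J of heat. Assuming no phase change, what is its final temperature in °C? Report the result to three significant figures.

T_f = 117 °C

ΔT = q / (m c) = 47650 / (617.5 × 0.708) = 109.0 °C
T_f = 8.0 + 109.0 = 117.0 °C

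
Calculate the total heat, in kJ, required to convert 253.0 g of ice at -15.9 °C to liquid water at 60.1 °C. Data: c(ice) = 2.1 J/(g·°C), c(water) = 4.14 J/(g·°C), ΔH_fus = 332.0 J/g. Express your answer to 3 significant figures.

q = 155 kJ

q1 (heat ice -15.9→0.0 °C): 253.0 × 2.1 × 15.9 = 8448 J
q2 (melt at 0 °C): 253.0 × 332.0 = 83996 J
q3 (heat water 0.0→60.1 °C): 253.0 × 4.14 × 60.1 = 62950 J
Total: 8448 + 83996 + 62950 = 155394 J = 155 kJ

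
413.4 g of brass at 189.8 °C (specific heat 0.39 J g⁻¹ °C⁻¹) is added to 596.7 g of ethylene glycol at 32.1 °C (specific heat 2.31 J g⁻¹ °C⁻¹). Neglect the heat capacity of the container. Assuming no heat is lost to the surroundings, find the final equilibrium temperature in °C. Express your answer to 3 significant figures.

T_f = 48.6 °C

Heat lost by brass = heat gained by ethylene glycol.
(413.4)(0.39)(189.8 − T) = (596.7)(2.31)(T − 32.1)
161.226 (189.8 − T) = 1378.377 (T − 32.1)
30601 − 161.226 T = 1378.377 T − 44246
74847 = 1539.603 T
T = 48.61 °C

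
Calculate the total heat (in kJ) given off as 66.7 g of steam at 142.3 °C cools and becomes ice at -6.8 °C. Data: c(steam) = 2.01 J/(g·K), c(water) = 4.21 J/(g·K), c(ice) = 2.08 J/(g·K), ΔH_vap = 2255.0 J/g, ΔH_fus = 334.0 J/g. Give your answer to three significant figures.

q1 (cool steam 142.3→100 °C): 66.7 × 2.01 × 42.3 = 5671 J
q2 (condense at 100 °C): 66.7 × 2255.0 = 150409 J
q3 (cool water 100→0 °C): 66.7 × 4.21 × 100.0 = 28081 J
q4 (freeze at 0 °C): 66.7 × 334.0 = 22278 J
q5 (cool ice 0→-6.8 °C): 66.7 × 2.08 × 6.8 = 943 J
Total: 5671 + 150409 + 28081 + 22278 + 943 = 207382 J = 207 kJ

q = 207 kJ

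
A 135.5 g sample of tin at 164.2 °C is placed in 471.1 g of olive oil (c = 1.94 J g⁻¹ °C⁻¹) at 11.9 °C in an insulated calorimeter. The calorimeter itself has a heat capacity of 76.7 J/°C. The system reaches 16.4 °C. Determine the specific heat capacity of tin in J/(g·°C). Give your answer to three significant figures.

q_gained = (471.1 × 1.94 + 76.7) × (16.4 − 11.9) = 4458 J
q_lost = 135.5 × c × (164.2 − 16.4) = 20026.9 c
Set equal: c = 4458 / 20026.9 = 0.223 J/(g·°C)

c = 0.223 J/(g·°C)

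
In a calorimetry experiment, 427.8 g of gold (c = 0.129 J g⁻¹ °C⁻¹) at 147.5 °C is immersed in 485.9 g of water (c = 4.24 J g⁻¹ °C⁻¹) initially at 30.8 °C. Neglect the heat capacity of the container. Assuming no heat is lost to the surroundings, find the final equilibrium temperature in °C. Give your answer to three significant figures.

Heat lost by gold = heat gained by water.
(427.8)(0.129)(147.5 − T) = (485.9)(4.24)(T − 30.8)
55.1862 (147.5 − T) = 2060.216 (T − 30.8)
8140.0 − 55.1862 T = 2060.216 T − 63455
71595.0 = 2115.4022 T
T = 33.84 °C

T_f = 33.8 °C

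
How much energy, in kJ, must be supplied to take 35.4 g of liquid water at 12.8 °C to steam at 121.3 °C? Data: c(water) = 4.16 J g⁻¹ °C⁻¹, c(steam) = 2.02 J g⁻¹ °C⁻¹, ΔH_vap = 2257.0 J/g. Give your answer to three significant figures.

q = 94.3 kJ

q1 (heat water 12.8→100.0 °C): 35.4 × 4.16 × 87.2 = 12841 J
q2 (vaporize at 100 °C): 35.4 × 2257.0 = 79898 J
q3 (heat steam 100.0→121.3 °C): 35.4 × 2.02 × 21.3 = 1523 J
Total: 12841 + 79898 + 1523 = 94262 J = 94.3 kJ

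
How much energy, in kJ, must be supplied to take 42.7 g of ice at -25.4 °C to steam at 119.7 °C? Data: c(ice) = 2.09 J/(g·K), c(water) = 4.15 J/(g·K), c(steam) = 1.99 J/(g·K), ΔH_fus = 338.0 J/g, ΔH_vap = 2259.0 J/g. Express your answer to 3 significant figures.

q1 (heat ice -25.4→0.0 °C): 42.7 × 2.09 × 25.4 = 2267 J
q2 (melt at 0 °C): 42.7 × 338.0 = 14433 J
q3 (heat water 0.0→100.0 °C): 42.7 × 4.15 × 100.0 = 17721 J
q4 (vaporize at 100 °C): 42.7 × 2259.0 = 96459 J
q5 (heat steam 100.0→119.7 °C): 42.7 × 1.99 × 19.7 = 1674 J
Total: 2267 + 14433 + 17721 + 96459 + 1674 = 132554 J = 133 kJ

q = 133 kJ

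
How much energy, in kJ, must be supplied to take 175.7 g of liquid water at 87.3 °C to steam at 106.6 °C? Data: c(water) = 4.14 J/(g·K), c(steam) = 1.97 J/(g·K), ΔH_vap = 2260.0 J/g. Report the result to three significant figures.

q1 (heat water 87.3→100.0 °C): 175.7 × 4.14 × 12.7 = 9238 J
q2 (vaporize at 100 °C): 175.7 × 2260.0 = 397082 J
q3 (heat steam 100.0→106.6 °C): 175.7 × 1.97 × 6.6 = 2284 J
Total: 9238 + 397082 + 2284 = 408604 J = 409 kJ

q = 409 kJ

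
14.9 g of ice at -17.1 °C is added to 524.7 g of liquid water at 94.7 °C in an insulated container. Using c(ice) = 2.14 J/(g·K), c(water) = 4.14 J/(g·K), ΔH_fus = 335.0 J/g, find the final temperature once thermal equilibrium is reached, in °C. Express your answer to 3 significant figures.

T_f = 89.6 °C

Heat to bring ice to 0 °C and melt it: q₁ = 14.9×2.14×17.1 + 14.9×335.0 = 5536.8 J
Heat the water can supply cooling to 0 °C: 524.7×4.14×94.7 = 205713 J > q₁, so all ice melts.
Energy balance: 524.7×4.14×(94.7 − T) = 5536.8 + 14.9×4.14×(T − 0)
2172.258(94.7 − T) = 5536.8 + 61.686 T
205713 − 5536.8 = 2233.944 T
T = 200176.2 / 2233.944 = 89.61 °C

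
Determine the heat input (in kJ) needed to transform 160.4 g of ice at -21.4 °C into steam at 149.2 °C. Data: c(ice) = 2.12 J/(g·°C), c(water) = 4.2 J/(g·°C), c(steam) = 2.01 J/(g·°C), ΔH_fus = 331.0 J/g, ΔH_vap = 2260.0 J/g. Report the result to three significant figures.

q = 506 kJ

q1 (heat ice -21.4→0.0 °C): 160.4 × 2.12 × 21.4 = 7277 J
q2 (melt at 0 °C): 160.4 × 331.0 = 53092 J
q3 (heat water 0.0→100.0 °C): 160.4 × 4.2 × 100.0 = 67368 J
q4 (vaporize at 100 °C): 160.4 × 2260.0 = 362504 J
q5 (heat steam 100.0→149.2 °C): 160.4 × 2.01 × 49.2 = 15862 J
Total: 7277 + 53092 + 67368 + 362504 + 15862 = 506103 J = 506 kJ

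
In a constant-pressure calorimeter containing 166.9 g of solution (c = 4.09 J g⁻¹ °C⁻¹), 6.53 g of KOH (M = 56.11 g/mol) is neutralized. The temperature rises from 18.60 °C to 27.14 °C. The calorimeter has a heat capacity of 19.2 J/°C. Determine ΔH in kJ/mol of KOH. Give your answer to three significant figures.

ΔH = -51.5 kJ/mol

|ΔT| = |27.14 − 18.60| = 8.54 °C
|q_surr| = (166.9 × 4.09 + 19.2) × 8.54 = 701.821 × 8.54 = 5994 J
n(KOH) = 6.53 / 56.11 = 0.1164 mol
Temperature rose, so q_rxn = −|q_surr| = -5.994 kJ
ΔH = q_rxn / n = -51.49 kJ/mol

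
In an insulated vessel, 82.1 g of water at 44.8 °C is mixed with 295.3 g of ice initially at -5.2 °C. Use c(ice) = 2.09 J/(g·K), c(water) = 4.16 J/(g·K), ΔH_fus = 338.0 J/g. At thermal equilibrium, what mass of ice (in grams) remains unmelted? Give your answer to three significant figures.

m_ice remaining = 260 g

Heat to warm all ice to 0 °C: 295.3×2.09×5.2 = 3209.3 J
Heat released by water cooling to 0 °C: 82.1×4.16×44.8 = 15301 J
15301 J < 3209.3 + 295.3×338.0 = 103020.7 J, so not all ice melts; final T = 0 °C.
Heat left for melting: 15301 − 3209.3 = 12091.7 J
Mass melted = 12091.7 / 338.0 = 35.77 g
Ice remaining = 295.3 − 35.77 = 259.53 g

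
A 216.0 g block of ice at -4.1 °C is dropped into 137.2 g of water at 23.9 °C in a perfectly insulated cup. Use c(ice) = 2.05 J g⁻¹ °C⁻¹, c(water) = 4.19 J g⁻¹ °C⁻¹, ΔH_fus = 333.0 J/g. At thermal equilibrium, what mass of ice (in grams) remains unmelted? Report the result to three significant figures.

Heat to warm all ice to 0 °C: 216.0×2.05×4.1 = 1815.5 J
Heat released by water cooling to 0 °C: 137.2×4.19×23.9 = 13739 J
13739 J < 1815.5 + 216.0×333.0 = 73743.5 J, so not all ice melts; final T = 0 °C.
Heat left for melting: 13739 − 1815.5 = 11923.5 J
Mass melted = 11923.5 / 333.0 = 35.81 g
Ice remaining = 216.0 − 35.81 = 180.19 g

m_ice remaining = 180 g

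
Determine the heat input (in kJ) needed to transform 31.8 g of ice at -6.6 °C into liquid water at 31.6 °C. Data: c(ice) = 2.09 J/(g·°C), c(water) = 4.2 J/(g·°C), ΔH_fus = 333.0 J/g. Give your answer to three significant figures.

q1 (heat ice -6.6→0.0 °C): 31.8 × 2.09 × 6.6 = 439 J
q2 (melt at 0 °C): 31.8 × 333.0 = 10589 J
q3 (heat water 0.0→31.6 °C): 31.8 × 4.2 × 31.6 = 4220 J
Total: 439 + 10589 + 4220 = 15248 J = 15.2 kJ

q = 15.2 kJ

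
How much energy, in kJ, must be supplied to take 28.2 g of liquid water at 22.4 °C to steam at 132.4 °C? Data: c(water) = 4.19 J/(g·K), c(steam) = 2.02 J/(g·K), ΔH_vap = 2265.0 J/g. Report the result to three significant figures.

q = 74.9 kJ

q1 (heat water 22.4→100.0 °C): 28.2 × 4.19 × 77.6 = 9169 J
q2 (vaporize at 100 °C): 28.2 × 2265.0 = 63873 J
q3 (heat steam 100.0→132.4 °C): 28.2 × 2.02 × 32.4 = 1846 J
Total: 9169 + 63873 + 1846 = 74888 J = 74.9 kJ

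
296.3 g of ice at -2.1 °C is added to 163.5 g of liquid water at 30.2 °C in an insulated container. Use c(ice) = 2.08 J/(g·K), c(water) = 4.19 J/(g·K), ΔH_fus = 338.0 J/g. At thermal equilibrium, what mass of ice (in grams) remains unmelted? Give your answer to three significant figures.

m_ice remaining = 239 g

Heat to warm all ice to 0 °C: 296.3×2.08×2.1 = 1294.2 J
Heat released by water cooling to 0 °C: 163.5×4.19×30.2 = 20689 J
20689 J < 1294.2 + 296.3×338.0 = 101443.6 J, so not all ice melts; final T = 0 °C.
Heat left for melting: 20689 − 1294.2 = 19394.8 J
Mass melted = 19394.8 / 338.0 = 57.38 g
Ice remaining = 296.3 − 57.38 = 238.92 g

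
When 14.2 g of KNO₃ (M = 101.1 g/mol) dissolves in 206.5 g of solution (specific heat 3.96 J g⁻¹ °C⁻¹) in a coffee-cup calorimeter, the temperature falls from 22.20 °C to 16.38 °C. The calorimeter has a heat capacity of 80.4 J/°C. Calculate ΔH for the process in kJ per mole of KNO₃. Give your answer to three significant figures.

ΔH = 37.2 kJ/mol

|ΔT| = |16.38 − 22.20| = 5.82 °C
|q_surr| = (206.5 × 3.96 + 80.4) × 5.82 = 898.14 × 5.82 = 5227 J
n(KNO₃) = 14.2 / 101.1 = 0.1405 mol
Temperature fell, so q_rxn = +|q_surr| = 5.227 kJ
ΔH = q_rxn / n = 37.20 kJ/mol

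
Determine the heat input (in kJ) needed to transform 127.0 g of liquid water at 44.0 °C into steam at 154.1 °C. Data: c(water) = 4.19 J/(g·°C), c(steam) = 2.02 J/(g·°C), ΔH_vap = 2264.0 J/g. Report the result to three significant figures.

q1 (heat water 44.0→100.0 °C): 127.0 × 4.19 × 56.0 = 29799 J
q2 (vaporize at 100 °C): 127.0 × 2264.0 = 287528 J
q3 (heat steam 100.0→154.1 °C): 127.0 × 2.02 × 54.1 = 13879 J
Total: 29799 + 287528 + 13879 = 331206 J = 331 kJ

q = 331 kJ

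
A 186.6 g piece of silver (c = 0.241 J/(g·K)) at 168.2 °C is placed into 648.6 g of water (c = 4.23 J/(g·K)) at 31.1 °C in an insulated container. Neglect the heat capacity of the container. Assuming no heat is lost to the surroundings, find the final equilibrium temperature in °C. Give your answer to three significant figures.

T_f = 33.3 °C

Heat lost by silver = heat gained by water.
(186.6)(0.241)(168.2 − T) = (648.6)(4.23)(T − 31.1)
44.9706 (168.2 − T) = 2743.578 (T − 31.1)
7564.1 − 44.9706 T = 2743.578 T − 85325
92889.1 = 2788.5486 T
T = 33.31 °C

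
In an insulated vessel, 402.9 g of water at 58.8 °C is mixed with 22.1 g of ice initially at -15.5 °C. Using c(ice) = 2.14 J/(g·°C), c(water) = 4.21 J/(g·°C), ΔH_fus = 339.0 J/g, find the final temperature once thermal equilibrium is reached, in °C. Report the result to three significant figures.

Heat to bring ice to 0 °C and melt it: q₁ = 22.1×2.14×15.5 + 22.1×339.0 = 8225.0 J
Heat the water can supply cooling to 0 °C: 402.9×4.21×58.8 = 99737.1 J > q₁, so all ice melts.
Energy balance: 402.9×4.21×(58.8 − T) = 8225.0 + 22.1×4.21×(T − 0)
1696.209(58.8 − T) = 8225.0 + 93.041 T
99737.1 − 8225.0 = 1789.250 T
T = 91512.1 / 1789.250 = 51.146 °C

T_f = 51.1 °C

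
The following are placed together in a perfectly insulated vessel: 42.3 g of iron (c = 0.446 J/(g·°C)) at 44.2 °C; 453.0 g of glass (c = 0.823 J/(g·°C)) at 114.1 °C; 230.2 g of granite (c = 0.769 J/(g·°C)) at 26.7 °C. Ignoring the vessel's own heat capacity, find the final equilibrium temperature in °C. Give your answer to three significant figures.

T_f = 84.6 °C

Σ mᵢcᵢ(T − Tᵢ) = 0  ⇒  T = Σ mᵢcᵢTᵢ / Σ mᵢcᵢ
Σ mᵢcᵢ = 42.3×0.446 + 453.0×0.823 + 230.2×0.769 = 568.7086
Σ mᵢcᵢTᵢ = 18.8658×44.2 + 372.819×114.1 + 177.0238×26.7 = 48099
T = 48099 / 568.7086 = 84.58 °C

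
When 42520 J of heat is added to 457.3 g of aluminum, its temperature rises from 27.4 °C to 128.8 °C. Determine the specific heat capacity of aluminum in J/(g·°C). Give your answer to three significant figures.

c = 0.917 J/(g·°C)

c = q / (m ΔT) = 42520 / (457.3 × 101.4)
c = 42520 / 46370.22 = 0.917 J/(g·°C)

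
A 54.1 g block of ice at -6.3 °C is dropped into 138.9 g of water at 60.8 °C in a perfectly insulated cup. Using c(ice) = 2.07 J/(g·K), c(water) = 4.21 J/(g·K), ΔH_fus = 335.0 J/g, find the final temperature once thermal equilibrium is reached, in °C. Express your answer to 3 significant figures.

Heat to bring ice to 0 °C and melt it: q₁ = 54.1×2.07×6.3 + 54.1×335.0 = 18829 J
Heat the water can supply cooling to 0 °C: 138.9×4.21×60.8 = 35554.0 J > q₁, so all ice melts.
Energy balance: 138.9×4.21×(60.8 − T) = 18829 + 54.1×4.21×(T − 0)
584.769(60.8 − T) = 18829 + 227.761 T
35554.0 − 18829 = 812.530 T
T = 16725.0 / 812.530 = 20.58 °C

T_f = 20.6 °C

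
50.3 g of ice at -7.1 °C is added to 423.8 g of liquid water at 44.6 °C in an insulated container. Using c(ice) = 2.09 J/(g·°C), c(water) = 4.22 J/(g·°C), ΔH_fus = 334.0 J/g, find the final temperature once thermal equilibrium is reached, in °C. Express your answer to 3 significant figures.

T_f = 31.1 °C

Heat to bring ice to 0 °C and melt it: q₁ = 50.3×2.09×7.1 + 50.3×334.0 = 17547 J
Heat the water can supply cooling to 0 °C: 423.8×4.22×44.6 = 79764.2 J > q₁, so all ice melts.
Energy balance: 423.8×4.22×(44.6 − T) = 17547 + 50.3×4.22×(T − 0)
1788.436(44.6 − T) = 17547 + 212.266 T
79764.2 − 17547 = 2000.702 T
T = 62217.2 / 2000.702 = 31.10 °C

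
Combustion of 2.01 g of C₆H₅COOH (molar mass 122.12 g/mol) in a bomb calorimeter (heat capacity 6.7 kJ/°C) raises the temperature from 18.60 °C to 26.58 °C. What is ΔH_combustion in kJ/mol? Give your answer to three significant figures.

ΔT = 26.58 − 18.60 = 7.98 °C
q_cal = C_cal × ΔT = 6.7 × 7.98 = 53.466 kJ
n = 2.01 / 122.12 = 0.01646 mol
q_rxn = −q_cal = -53.466 kJ
ΔH = -53.466 / 0.01646 = -3248 kJ/mol

ΔH = -3250 kJ/mol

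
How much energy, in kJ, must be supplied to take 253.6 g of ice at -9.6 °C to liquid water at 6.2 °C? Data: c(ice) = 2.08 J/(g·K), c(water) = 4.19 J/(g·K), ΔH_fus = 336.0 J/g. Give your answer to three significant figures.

q = 96.9 kJ

q1 (heat ice -9.6→0.0 °C): 253.6 × 2.08 × 9.6 = 5064 J
q2 (melt at 0 °C): 253.6 × 336.0 = 85210 J
q3 (heat water 0.0→6.2 °C): 253.6 × 4.19 × 6.2 = 6588 J
Total: 5064 + 85210 + 6588 = 96862 J = 96.9 kJ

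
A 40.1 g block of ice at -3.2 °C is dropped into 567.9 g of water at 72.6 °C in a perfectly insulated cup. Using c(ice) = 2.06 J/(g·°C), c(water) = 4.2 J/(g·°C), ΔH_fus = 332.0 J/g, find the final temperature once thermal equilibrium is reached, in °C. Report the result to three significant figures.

Heat to bring ice to 0 °C and melt it: q₁ = 40.1×2.06×3.2 + 40.1×332.0 = 13578 J
Heat the water can supply cooling to 0 °C: 567.9×4.2×72.6 = 173164 J > q₁, so all ice melts.
Energy balance: 567.9×4.2×(72.6 − T) = 13578 + 40.1×4.2×(T − 0)
2385.18(72.6 − T) = 13578 + 168.42 T
173164 − 13578 = 2553.60 T
T = 159586 / 2553.60 = 62.49 °C

T_f = 62.5 °C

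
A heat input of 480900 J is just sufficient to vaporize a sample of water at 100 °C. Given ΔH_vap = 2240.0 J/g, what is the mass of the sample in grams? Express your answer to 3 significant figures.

m = 215 g

m = q / ΔH_vap = 480900 J / 2240.0 J/g = 215 g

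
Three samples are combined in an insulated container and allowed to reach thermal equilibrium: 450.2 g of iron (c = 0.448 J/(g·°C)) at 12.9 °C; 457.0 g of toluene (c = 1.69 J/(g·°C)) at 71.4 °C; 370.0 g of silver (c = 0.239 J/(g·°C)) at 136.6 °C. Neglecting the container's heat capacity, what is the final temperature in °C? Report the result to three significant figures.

T_f = 65.7 °C

Σ mᵢcᵢ(T − Tᵢ) = 0  ⇒  T = Σ mᵢcᵢTᵢ / Σ mᵢcᵢ
Σ mᵢcᵢ = 450.2×0.448 + 457.0×1.69 + 370.0×0.239 = 1062.4496
Σ mᵢcᵢTᵢ = 201.6896×12.9 + 772.33×71.4 + 88.43×136.6 = 69826
T = 69826 / 1062.4496 = 65.72 °C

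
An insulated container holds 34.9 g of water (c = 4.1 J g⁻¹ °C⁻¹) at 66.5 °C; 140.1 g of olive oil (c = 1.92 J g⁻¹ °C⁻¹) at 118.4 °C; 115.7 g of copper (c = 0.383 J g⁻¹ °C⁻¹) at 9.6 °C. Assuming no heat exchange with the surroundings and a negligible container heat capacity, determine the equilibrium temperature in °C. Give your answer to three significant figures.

T_f = 91.6 °C

Σ mᵢcᵢ(T − Tᵢ) = 0  ⇒  T = Σ mᵢcᵢTᵢ / Σ mᵢcᵢ
Σ mᵢcᵢ = 34.9×4.1 + 140.1×1.92 + 115.7×0.383 = 456.3951
Σ mᵢcᵢTᵢ = 143.09×66.5 + 268.992×118.4 + 44.3131×9.6 = 41790
T = 41790 / 456.3951 = 91.57 °C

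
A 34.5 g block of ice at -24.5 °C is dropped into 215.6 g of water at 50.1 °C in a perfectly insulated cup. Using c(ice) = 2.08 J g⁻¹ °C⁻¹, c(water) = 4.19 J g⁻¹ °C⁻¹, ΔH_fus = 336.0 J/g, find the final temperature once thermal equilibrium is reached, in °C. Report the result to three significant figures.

T_f = 30.4 °C

Heat to bring ice to 0 °C and melt it: q₁ = 34.5×2.08×24.5 + 34.5×336.0 = 13350 J
Heat the water can supply cooling to 0 °C: 215.6×4.19×50.1 = 45258.5 J > q₁, so all ice melts.
Energy balance: 215.6×4.19×(50.1 − T) = 13350 + 34.5×4.19×(T − 0)
903.364(50.1 − T) = 13350 + 144.555 T
45258.5 − 13350 = 1047.919 T
T = 31908.5 / 1047.919 = 30.449 °C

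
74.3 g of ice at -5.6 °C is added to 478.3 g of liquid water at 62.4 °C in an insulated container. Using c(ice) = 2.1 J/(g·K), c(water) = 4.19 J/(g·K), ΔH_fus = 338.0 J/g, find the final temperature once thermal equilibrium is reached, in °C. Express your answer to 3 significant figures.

Heat to bring ice to 0 °C and melt it: q₁ = 74.3×2.1×5.6 + 74.3×338.0 = 25987 J
Heat the water can supply cooling to 0 °C: 478.3×4.19×62.4 = 125054 J > q₁, so all ice melts.
Energy balance: 478.3×4.19×(62.4 − T) = 25987 + 74.3×4.19×(T − 0)
2004.077(62.4 − T) = 25987 + 311.317 T
125054 − 25987 = 2315.394 T
T = 99067 / 2315.394 = 42.79 °C

T_f = 42.8 °C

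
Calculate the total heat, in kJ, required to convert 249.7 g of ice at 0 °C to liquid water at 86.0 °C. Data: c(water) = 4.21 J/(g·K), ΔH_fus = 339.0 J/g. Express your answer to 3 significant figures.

q1 (melt at 0 °C): 249.7 × 339.0 = 84648 J
q2 (heat water 0.0→86.0 °C): 249.7 × 4.21 × 86.0 = 90406 J
Total: 84648 + 90406 = 175054 J = 175 kJ

q = 175 kJ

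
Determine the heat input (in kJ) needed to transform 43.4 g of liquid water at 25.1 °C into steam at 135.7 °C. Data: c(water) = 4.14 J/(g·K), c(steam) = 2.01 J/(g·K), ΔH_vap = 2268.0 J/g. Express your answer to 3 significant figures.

q = 115 kJ

q1 (heat water 25.1→100.0 °C): 43.4 × 4.14 × 74.9 = 13458 J
q2 (vaporize at 100 °C): 43.4 × 2268.0 = 98431 J
q3 (heat steam 100.0→135.7 °C): 43.4 × 2.01 × 35.7 = 3114 J
Total: 13458 + 98431 + 3114 = 115003 J = 115 kJ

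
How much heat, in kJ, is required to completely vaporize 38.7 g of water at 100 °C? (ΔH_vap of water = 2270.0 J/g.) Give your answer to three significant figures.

q = 87.8 kJ

q = m × ΔH_vap = 38.7 × 2270.0 = 87849 J = 87.8 kJ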